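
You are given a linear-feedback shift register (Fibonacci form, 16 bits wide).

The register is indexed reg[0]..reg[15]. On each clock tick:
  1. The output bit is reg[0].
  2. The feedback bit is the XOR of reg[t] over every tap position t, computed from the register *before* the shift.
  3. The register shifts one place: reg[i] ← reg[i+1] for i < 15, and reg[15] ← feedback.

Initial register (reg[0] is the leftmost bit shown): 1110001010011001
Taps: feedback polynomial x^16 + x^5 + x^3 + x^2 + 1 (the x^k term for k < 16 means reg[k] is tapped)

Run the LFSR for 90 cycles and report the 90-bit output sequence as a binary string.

111000101001100100101111000100010000100111111100010111100110010000011000010101111011000101

k : reg_k → out_k, fb_k
0: 1110001010011001 → 1, fb=0
1: 1100010100110010 → 1, fb=0
2: 1000101001100100 → 1, fb=1
3: 0001010011001001 → 0, fb=0
4: 0010100110010010 → 0, fb=1
5: 0101001100100101 → 0, fb=1
6: 1010011001001011 → 1, fb=1
7: 0100110010010111 → 0, fb=1
8: 1001100100101111 → 1, fb=0
9: 0011001001011110 → 0, fb=0
10: 0110010010111100 → 0, fb=0
11: 1100100101111000 → 1, fb=1
12: 1001001011110001 → 1, fb=0
13: 0010010111100010 → 0, fb=0
14: 0100101111000100 → 0, fb=0
15: 1001011110001000 → 1, fb=1
16: 0010111100010001 → 0, fb=0
17: 0101111000100010 → 0, fb=0
18: 1011110001000100 → 1, fb=0
19: 0111100010001000 → 0, fb=0
20: 1111000100010000 → 1, fb=1
21: 1110001000100001 → 1, fb=0
22: 1100010001000010 → 1, fb=0
23: 1000100010000100 → 1, fb=1
24: 0001000100001001 → 0, fb=1
25: 0010001000010011 → 0, fb=1
26: 0100010000100111 → 0, fb=1
27: 1000100001001111 → 1, fb=1
28: 0001000010011111 → 0, fb=1
29: 0010000100111111 → 0, fb=1
30: 0100001001111111 → 0, fb=0
31: 1000010011111110 → 1, fb=0
32: 0000100111111100 → 0, fb=0
33: 0001001111111000 → 0, fb=1
34: 0010011111110001 → 0, fb=0
35: 0100111111100010 → 0, fb=1
36: 1001111111000101 → 1, fb=1
37: 0011111110001011 → 0, fb=1
38: 0111111100010111 → 0, fb=1
39: 1111111000101111 → 1, fb=0
40: 1111110001011110 → 1, fb=0
41: 1111100010111100 → 1, fb=1
42: 1111000101111001 → 1, fb=1
43: 1110001011110011 → 1, fb=0
44: 1100010111100110 → 1, fb=0
45: 1000101111001100 → 1, fb=1
46: 0001011110011001 → 0, fb=0
47: 0010111100110010 → 0, fb=0
48: 0101111001100100 → 0, fb=0
49: 1011110011001000 → 1, fb=0
50: 0111100110010000 → 0, fb=0
51: 1111001100100000 → 1, fb=1
52: 1110011001000001 → 1, fb=1
53: 1100110010000011 → 1, fb=0
54: 1001100100000110 → 1, fb=0
55: 0011001000001100 → 0, fb=0
56: 0110010000011000 → 0, fb=0
57: 1100100000110000 → 1, fb=1
58: 1001000001100001 → 1, fb=0
59: 0010000011000010 → 0, fb=1
60: 0100000110000101 → 0, fb=0
61: 1000001100001010 → 1, fb=1
62: 0000011000010101 → 0, fb=1
63: 0000110000101011 → 0, fb=1
64: 0001100001010111 → 0, fb=1
65: 0011000010101111 → 0, fb=0
66: 0110000101011110 → 0, fb=1
67: 1100001010111101 → 1, fb=1
68: 1000010101111011 → 1, fb=0
69: 0000101011110110 → 0, fb=0
70: 0001010111101100 → 0, fb=0
71: 0010101111011000 → 0, fb=1
72: 0101011110110001 → 0, fb=0
73: 1010111101100010 → 1, fb=1
74: 0101111011000101 → 0, fb=0
75: 1011110110001010 → 1, fb=0
76: 0111101100010100 → 0, fb=0
77: 1111011000101000 → 1, fb=0
78: 1110110001010000 → 1, fb=1
79: 1101100010100001 → 1, fb=0
80: 1011000101000010 → 1, fb=1
81: 0110001010000101 → 0, fb=1
82: 1100010100001011 → 1, fb=0
83: 1000101000010110 → 1, fb=1
84: 0001010000101101 → 0, fb=0
85: 0010100001011010 → 0, fb=1
86: 0101000010110101 → 0, fb=1
87: 1010000101101011 → 1, fb=0
88: 0100001011010110 → 0, fb=0
89: 1000010110101100 → 1, fb=0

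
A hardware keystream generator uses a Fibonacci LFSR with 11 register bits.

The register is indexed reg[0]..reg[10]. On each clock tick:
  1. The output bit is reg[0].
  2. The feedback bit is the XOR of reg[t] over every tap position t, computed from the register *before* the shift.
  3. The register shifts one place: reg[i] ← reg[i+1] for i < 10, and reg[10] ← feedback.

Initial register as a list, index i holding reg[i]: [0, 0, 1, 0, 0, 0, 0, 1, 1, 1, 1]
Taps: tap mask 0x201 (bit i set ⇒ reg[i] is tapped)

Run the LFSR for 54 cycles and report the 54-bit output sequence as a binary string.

001000011111101010011001000101101000001001000000010111

step | reg (before) | out | fb
   0 | 00100001111 | 0 | 1
   1 | 01000011111 | 0 | 1
   2 | 10000111111 | 1 | 0
   3 | 00001111110 | 0 | 1
   4 | 00011111101 | 0 | 0
   5 | 00111111010 | 0 | 1
   6 | 01111110101 | 0 | 0
   7 | 11111101010 | 1 | 0
   8 | 11111010100 | 1 | 1
   9 | 11110101001 | 1 | 1
  10 | 11101010011 | 1 | 0
  11 | 11010100110 | 1 | 0
  12 | 10101001100 | 1 | 1
  13 | 01010011001 | 0 | 0
  14 | 10100110010 | 1 | 0
  15 | 01001100100 | 0 | 0
  16 | 10011001000 | 1 | 1
  17 | 00110010001 | 0 | 0
  18 | 01100100010 | 0 | 1
  19 | 11001000101 | 1 | 1
  20 | 10010001011 | 1 | 0
  21 | 00100010110 | 0 | 1
  22 | 01000101101 | 0 | 0
  23 | 10001011010 | 1 | 0
  24 | 00010110100 | 0 | 0
  25 | 00101101000 | 0 | 0
  26 | 01011010000 | 0 | 0
  27 | 10110100000 | 1 | 1
  28 | 01101000001 | 0 | 0
  29 | 11010000010 | 1 | 0
  30 | 10100000100 | 1 | 1
  31 | 01000001001 | 0 | 0
  32 | 10000010010 | 1 | 0
  33 | 00000100100 | 0 | 0
  34 | 00001001000 | 0 | 0
  35 | 00010010000 | 0 | 0
  36 | 00100100000 | 0 | 0
  37 | 01001000000 | 0 | 0
  38 | 10010000000 | 1 | 1
  39 | 00100000001 | 0 | 0
  40 | 01000000010 | 0 | 1
  41 | 10000000101 | 1 | 1
  42 | 00000001011 | 0 | 1
  43 | 00000010111 | 0 | 1
  44 | 00000101111 | 0 | 1
  45 | 00001011111 | 0 | 1
  46 | 00010111111 | 0 | 1
  47 | 00101111111 | 0 | 1
  48 | 01011111111 | 0 | 1
  49 | 10111111111 | 1 | 0
  50 | 01111111110 | 0 | 1
  51 | 11111111101 | 1 | 1
  52 | 11111111011 | 1 | 0
  53 | 11111110110 | 1 | 0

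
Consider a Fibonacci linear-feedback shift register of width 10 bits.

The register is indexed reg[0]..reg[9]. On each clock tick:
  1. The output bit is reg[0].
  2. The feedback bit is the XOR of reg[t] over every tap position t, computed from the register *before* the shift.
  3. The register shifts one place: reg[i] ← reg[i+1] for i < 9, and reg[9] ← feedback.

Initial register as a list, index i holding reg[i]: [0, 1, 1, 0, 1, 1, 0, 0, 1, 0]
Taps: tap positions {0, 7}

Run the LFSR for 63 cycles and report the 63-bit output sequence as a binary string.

011011001000101001101111011101010111001100111011101110011101010

step | reg (before) | out | fb
   0 | 0110110010 | 0 | 0
   1 | 1101100100 | 1 | 0
   2 | 1011001000 | 1 | 1
   3 | 0110010001 | 0 | 0
   4 | 1100100010 | 1 | 1
   5 | 1001000101 | 1 | 0
   6 | 0010001010 | 0 | 0
   7 | 0100010100 | 0 | 1
   8 | 1000101001 | 1 | 1
   9 | 0001010011 | 0 | 0
  10 | 0010100110 | 0 | 1
  11 | 0101001101 | 0 | 1
  12 | 1010011011 | 1 | 1
  13 | 0100110111 | 0 | 1
  14 | 1001101111 | 1 | 0
  15 | 0011011110 | 0 | 1
  16 | 0110111101 | 0 | 1
  17 | 1101111011 | 1 | 1
  18 | 1011110111 | 1 | 0
  19 | 0111101110 | 0 | 1
  20 | 1111011101 | 1 | 0
  21 | 1110111010 | 1 | 1
  22 | 1101110101 | 1 | 0
  23 | 1011101010 | 1 | 1
  24 | 0111010101 | 0 | 1
  25 | 1110101011 | 1 | 1
  26 | 1101010111 | 1 | 0
  27 | 1010101110 | 1 | 0
  28 | 0101011100 | 0 | 1
  29 | 1010111001 | 1 | 1
  30 | 0101110011 | 0 | 0
  31 | 1011100110 | 1 | 0
  32 | 0111001100 | 0 | 1
  33 | 1110011001 | 1 | 1
  34 | 1100110011 | 1 | 1
  35 | 1001100111 | 1 | 0
  36 | 0011001110 | 0 | 1
  37 | 0110011101 | 0 | 1
  38 | 1100111011 | 1 | 1
  39 | 1001110111 | 1 | 0
  40 | 0011101110 | 0 | 1
  41 | 0111011101 | 0 | 1
  42 | 1110111011 | 1 | 1
  43 | 1101110111 | 1 | 0
  44 | 1011101110 | 1 | 0
  45 | 0111011100 | 0 | 1
  46 | 1110111001 | 1 | 1
  47 | 1101110011 | 1 | 1
  48 | 1011100111 | 1 | 0
  49 | 0111001110 | 0 | 1
  50 | 1110011101 | 1 | 0
  51 | 1100111010 | 1 | 1
  52 | 1001110101 | 1 | 0
  53 | 0011101010 | 0 | 0
  54 | 0111010100 | 0 | 1
  55 | 1110101001 | 1 | 1
  56 | 1101010011 | 1 | 1
  57 | 1010100111 | 1 | 0
  58 | 0101001110 | 0 | 1
  59 | 1010011101 | 1 | 0
  60 | 0100111010 | 0 | 0
  61 | 1001110100 | 1 | 0
  62 | 0011101000 | 0 | 0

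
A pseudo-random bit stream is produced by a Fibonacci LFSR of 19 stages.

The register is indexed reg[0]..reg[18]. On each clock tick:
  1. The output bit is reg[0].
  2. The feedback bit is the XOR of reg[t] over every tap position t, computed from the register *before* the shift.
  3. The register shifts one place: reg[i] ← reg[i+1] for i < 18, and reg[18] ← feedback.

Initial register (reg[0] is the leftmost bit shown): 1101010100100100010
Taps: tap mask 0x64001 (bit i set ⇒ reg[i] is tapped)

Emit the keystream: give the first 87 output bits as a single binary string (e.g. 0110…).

k : reg_k → out_k, fb_k
0: 1101010100100100010 → 1, fb=0
1: 1010101001001000100 → 1, fb=1
2: 0101010010010001001 → 0, fb=1
3: 1010100100100010011 → 1, fb=0
4: 0101001001000100110 → 0, fb=1
5: 1010010010001001101 → 1, fb=0
6: 0100100100010011010 → 0, fb=0
7: 1001001000100110100 → 1, fb=0
8: 0010010001001101000 → 0, fb=0
9: 0100100010011010000 → 0, fb=1
10: 1001000100110100001 → 1, fb=0
11: 0010001001101000010 → 0, fb=1
12: 0100010011010000101 → 0, fb=1
13: 1000100110100001011 → 1, fb=1
14: 0001001101000010111 → 0, fb=1
15: 0010011010000101111 → 0, fb=0
16: 0100110100001011110 → 0, fb=0
17: 1001101000010111100 → 1, fb=0
18: 0011010000101111000 → 0, fb=1
19: 0110100001011110001 → 0, fb=0
20: 1101000010111100010 → 1, fb=0
21: 1010000101111000100 → 1, fb=1
22: 0100001011110001001 → 0, fb=1
23: 1000010111100010011 → 1, fb=0
24: 0000101111000100110 → 0, fb=1
25: 0001011110001001101 → 0, fb=1
26: 0010111100010011011 → 0, fb=1
27: 0101111000100110111 → 0, fb=1
28: 1011110001001101111 → 1, fb=1
29: 0111100010011011111 → 0, fb=1
30: 1111000100110111111 → 1, fb=0
31: 1110001001101111110 → 1, fb=1
32: 1100010011011111101 → 1, fb=1
33: 1000100110111111011 → 1, fb=0
34: 0001001101111110110 → 0, fb=0
35: 0010011011111101100 → 0, fb=0
36: 0100110111111011000 → 0, fb=1
37: 1001101111110110001 → 1, fb=1
38: 0011011111101100011 → 0, fb=0
39: 0110111111011000110 → 0, fb=1
40: 1101111110110001101 → 1, fb=0
41: 1011111101100011010 → 1, fb=1
42: 0111111011000110101 → 0, fb=0
43: 1111110110001101010 → 1, fb=0
44: 1111101100011010100 → 1, fb=0
45: 1111011000110101000 → 1, fb=1
46: 1110110001101010001 → 1, fb=1
47: 1101100011010100011 → 1, fb=1
48: 1011000110101000111 → 1, fb=1
49: 0110001101010001111 → 0, fb=0
50: 1100011010100011110 → 1, fb=1
51: 1000110101000111101 → 1, fb=1
52: 0001101010001111011 → 0, fb=1
53: 0011010100011110111 → 0, fb=1
54: 0110101000111101111 → 0, fb=0
55: 1101010001111011110 → 1, fb=1
56: 1010100011110111101 → 1, fb=1
57: 0101000111101111011 → 0, fb=1
58: 1010001111011110111 → 1, fb=0
59: 0100011110111101110 → 0, fb=1
60: 1000111101111011101 → 1, fb=1
61: 0001111011110111011 → 0, fb=1
62: 0011110111101110111 → 0, fb=1
63: 0111101111011101111 → 0, fb=0
64: 1111011110111011110 → 1, fb=1
65: 1110111101110111101 → 1, fb=1
66: 1101111011101111011 → 1, fb=0
67: 1011110111011110110 → 1, fb=1
68: 0111101110111101101 → 0, fb=1
69: 1111011101111011011 → 1, fb=0
70: 1110111011110110110 → 1, fb=1
71: 1101110111101101101 → 1, fb=0
72: 1011101111011011010 → 1, fb=1
73: 0111011110110110101 → 0, fb=0
74: 1110111101101101010 → 1, fb=0
75: 1101111011011010100 → 1, fb=0
76: 1011110110110101000 → 1, fb=1
77: 0111101101101010001 → 0, fb=0
78: 1111011011010100010 → 1, fb=0
79: 1110110110101000100 → 1, fb=1
80: 1101101101010001001 → 1, fb=0
81: 1011011010100010010 → 1, fb=1
82: 0110110101000100101 → 0, fb=1
83: 1101101010001001011 → 1, fb=1
84: 1011010100010010111 → 1, fb=0
85: 0110101000100101110 → 0, fb=1
86: 1101010001001011101 → 1, fb=1

110101010010010001001101000010111100010011011111101100011010100011110111101110111101101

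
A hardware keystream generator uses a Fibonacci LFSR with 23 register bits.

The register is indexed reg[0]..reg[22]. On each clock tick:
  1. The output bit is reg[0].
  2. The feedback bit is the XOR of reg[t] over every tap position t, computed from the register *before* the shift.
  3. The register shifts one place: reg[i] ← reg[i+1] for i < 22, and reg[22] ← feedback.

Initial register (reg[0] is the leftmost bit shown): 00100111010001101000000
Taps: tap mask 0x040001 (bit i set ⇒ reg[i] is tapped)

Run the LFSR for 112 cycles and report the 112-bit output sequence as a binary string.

0010011101000110100000000100110011101010010100100000100110011000011001110010101001100011110100001101001001010101

k : reg_k → out_k, fb_k
0: 00100111010001101000000 → 0, fb=0
1: 01001110100011010000000 → 0, fb=0
2: 10011101000110100000000 → 1, fb=1
3: 00111010001101000000001 → 0, fb=0
4: 01110100011010000000010 → 0, fb=0
5: 11101000110100000000100 → 1, fb=1
6: 11010001101000000001001 → 1, fb=1
7: 10100011010000000010011 → 1, fb=0
8: 01000110100000000100110 → 0, fb=0
9: 10001101000000001001100 → 1, fb=1
10: 00011010000000010011001 → 0, fb=1
11: 00110100000000100110011 → 0, fb=1
12: 01101000000001001100111 → 0, fb=0
13: 11010000000010011001110 → 1, fb=1
14: 10100000000100110011101 → 1, fb=0
15: 01000000001001100111010 → 0, fb=1
16: 10000000010011001110101 → 1, fb=0
17: 00000000100110011101010 → 0, fb=0
18: 00000001001100111010100 → 0, fb=1
19: 00000010011001110101001 → 0, fb=0
20: 00000100110011101010010 → 0, fb=1
21: 00001001100111010100101 → 0, fb=0
22: 00010011001110101001010 → 0, fb=0
23: 00100110011101010010100 → 0, fb=1
24: 01001100111010100101001 → 0, fb=0
25: 10011001110101001010010 → 1, fb=0
26: 00110011101010010100100 → 0, fb=0
27: 01100111010100101001000 → 0, fb=0
28: 11001110101001010010000 → 1, fb=0
29: 10011101010010100100000 → 1, fb=1
30: 00111010100101001000001 → 0, fb=0
31: 01110101001010010000010 → 0, fb=0
32: 11101010010100100000100 → 1, fb=1
33: 11010100101001000001001 → 1, fb=1
34: 10101001010010000010011 → 1, fb=0
35: 01010010100100000100110 → 0, fb=0
36: 10100101001000001001100 → 1, fb=1
37: 01001010010000010011001 → 0, fb=1
38: 10010100100000100110011 → 1, fb=0
39: 00101001000001001100110 → 0, fb=0
40: 01010010000010011001100 → 0, fb=0
41: 10100100000100110011000 → 1, fb=0
42: 01001000001001100110000 → 0, fb=1
43: 10010000010011001100001 → 1, fb=1
44: 00100000100110011000011 → 0, fb=0
45: 01000001001100110000110 → 0, fb=0
46: 10000010011001100001100 → 1, fb=1
47: 00000100110011000011001 → 0, fb=1
48: 00001001100110000110011 → 0, fb=1
49: 00010011001100001100111 → 0, fb=0
50: 00100110011000011001110 → 0, fb=0
51: 01001100110000110011100 → 0, fb=1
52: 10011001100001100111001 → 1, fb=0
53: 00110011000011001110010 → 0, fb=1
54: 01100110000110011100101 → 0, fb=0
55: 11001100001100111001010 → 1, fb=1
56: 10011000011001110010101 → 1, fb=0
57: 00110000110011100101010 → 0, fb=0
58: 01100001100111001010100 → 0, fb=1
59: 11000011001110010101001 → 1, fb=1
60: 10000110011100101010011 → 1, fb=0
61: 00001100111001010100110 → 0, fb=0
62: 00011001110010101001100 → 0, fb=0
63: 00110011100101010011000 → 0, fb=1
64: 01100111001010100110001 → 0, fb=1
65: 11001110010101001100011 → 1, fb=1
66: 10011100101010011000111 → 1, fb=1
67: 00111001010100110001111 → 0, fb=0
68: 01110010101001100011110 → 0, fb=1
69: 11100101010011000111101 → 1, fb=0
70: 11001010100110001111010 → 1, fb=0
71: 10010101001100011110100 → 1, fb=0
72: 00101010011000111101000 → 0, fb=0
73: 01010100110001111010000 → 0, fb=1
74: 10101001100011110100001 → 1, fb=1
75: 01010011000111101000011 → 0, fb=0
76: 10100110001111010000110 → 1, fb=1
77: 01001100011110100001101 → 0, fb=0
78: 10011000111101000011010 → 1, fb=0
79: 00110001111010000110100 → 0, fb=1
80: 01100011110100001101001 → 0, fb=0
81: 11000111101000011010010 → 1, fb=0
82: 10001111010000110100100 → 1, fb=1
83: 00011110100001101001001 → 0, fb=0
84: 00111101000011010010010 → 0, fb=1
85: 01111010000110100100101 → 0, fb=0
86: 11110100001101001001010 → 1, fb=1
87: 11101000011010010010101 → 1, fb=0
88: 11010000110100100101010 → 1, fb=1
89: 10100001101001001010101 → 1, fb=0
90: 01000011010010010101010 → 0, fb=0
91: 10000110100100101010100 → 1, fb=0
92: 00001101001001010101000 → 0, fb=0
93: 00011010010010101010000 → 0, fb=1
94: 00110100100101010100001 → 0, fb=0
95: 01101001001010101000010 → 0, fb=0
96: 11010010010101010000100 → 1, fb=1
97: 10100100101010100001001 → 1, fb=1
98: 01001001010101000010011 → 0, fb=1
99: 10010010101010000100111 → 1, fb=1
100: 00100101010100001001111 → 0, fb=0
101: 01001010101000010011110 → 0, fb=1
102: 10010101010000100111101 → 1, fb=0
103: 00101010100001001111010 → 0, fb=1
104: 01010101000010011110101 → 0, fb=1
105: 10101010000100111101011 → 1, fb=1
106: 01010100001001111010111 → 0, fb=1
107: 10101000010011110101111 → 1, fb=1
108: 01010000100111101011111 → 0, fb=1
109: 10100001001111010111111 → 1, fb=0
110: 01000010011110101111110 → 0, fb=1
111: 10000100111101011111101 → 1, fb=0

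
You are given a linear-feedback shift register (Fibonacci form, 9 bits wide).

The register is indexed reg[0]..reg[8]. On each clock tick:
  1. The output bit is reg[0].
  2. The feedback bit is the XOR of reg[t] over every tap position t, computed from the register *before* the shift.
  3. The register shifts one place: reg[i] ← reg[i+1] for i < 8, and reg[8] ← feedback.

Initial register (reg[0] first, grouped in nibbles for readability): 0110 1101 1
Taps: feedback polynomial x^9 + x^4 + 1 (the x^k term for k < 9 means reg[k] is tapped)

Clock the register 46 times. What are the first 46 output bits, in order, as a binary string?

step | reg (before) | out | fb
   0 | 011011011 | 0 | 1
   1 | 110110111 | 1 | 0
   2 | 101101110 | 1 | 1
   3 | 011011101 | 0 | 1
   4 | 110111011 | 1 | 0
   5 | 101110110 | 1 | 0
   6 | 011101100 | 0 | 0
   7 | 111011000 | 1 | 0
   8 | 110110000 | 1 | 0
   9 | 101100000 | 1 | 1
  10 | 011000001 | 0 | 0
  11 | 110000010 | 1 | 1
  12 | 100000101 | 1 | 1
  13 | 000001011 | 0 | 0
  14 | 000010110 | 0 | 1
  15 | 000101101 | 0 | 0
  16 | 001011010 | 0 | 1
  17 | 010110101 | 0 | 1
  18 | 101101011 | 1 | 1
  19 | 011010111 | 0 | 1
  20 | 110101111 | 1 | 1
  21 | 101011111 | 1 | 0
  22 | 010111110 | 0 | 1
  23 | 101111101 | 1 | 0
  24 | 011111010 | 0 | 1
  25 | 111110101 | 1 | 0
  26 | 111101010 | 1 | 1
  27 | 111010101 | 1 | 0
  28 | 110101010 | 1 | 1
  29 | 101010101 | 1 | 0
  30 | 010101010 | 0 | 0
  31 | 101010100 | 1 | 0
  32 | 010101000 | 0 | 0
  33 | 101010000 | 1 | 0
  34 | 010100000 | 0 | 0
  35 | 101000000 | 1 | 1
  36 | 010000001 | 0 | 0
  37 | 100000010 | 1 | 1
  38 | 000000101 | 0 | 0
  39 | 000001010 | 0 | 0
  40 | 000010100 | 0 | 1
  41 | 000101001 | 0 | 0
  42 | 001010010 | 0 | 1
  43 | 010100101 | 0 | 0
  44 | 101001010 | 1 | 1
  45 | 010010101 | 0 | 1

0110110111011000001011010111110101010100000010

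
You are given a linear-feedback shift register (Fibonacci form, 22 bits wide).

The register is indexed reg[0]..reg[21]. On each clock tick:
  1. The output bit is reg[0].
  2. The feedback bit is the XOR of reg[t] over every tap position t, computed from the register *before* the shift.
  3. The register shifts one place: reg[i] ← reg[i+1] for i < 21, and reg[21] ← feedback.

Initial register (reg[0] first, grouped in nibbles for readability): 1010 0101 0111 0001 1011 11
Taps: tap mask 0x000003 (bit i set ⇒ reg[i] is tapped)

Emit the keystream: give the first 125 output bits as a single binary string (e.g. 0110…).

step | reg (before) | out | fb
   0 | 1010010101110001101111 | 1 | 1
   1 | 0100101011100011011111 | 0 | 1
   2 | 1001010111000110111111 | 1 | 1
   3 | 0010101110001101111111 | 0 | 0
   4 | 0101011100011011111110 | 0 | 1
   5 | 1010111000110111111101 | 1 | 1
   6 | 0101110001101111111011 | 0 | 1
   7 | 1011100011011111110111 | 1 | 1
   8 | 0111000110111111101111 | 0 | 1
   9 | 1110001101111111011111 | 1 | 0
  10 | 1100011011111110111110 | 1 | 0
  11 | 1000110111111101111100 | 1 | 1
  12 | 0001101111111011111001 | 0 | 0
  13 | 0011011111110111110010 | 0 | 0
  14 | 0110111111101111100100 | 0 | 1
  15 | 1101111111011111001001 | 1 | 0
  16 | 1011111110111110010010 | 1 | 1
  17 | 0111111101111100100101 | 0 | 1
  18 | 1111111011111001001011 | 1 | 0
  19 | 1111110111110010010110 | 1 | 0
  20 | 1111101111100100101100 | 1 | 0
  21 | 1111011111001001011000 | 1 | 0
  22 | 1110111110010010110000 | 1 | 0
  23 | 1101111100100101100000 | 1 | 0
  24 | 1011111001001011000000 | 1 | 1
  25 | 0111110010010110000001 | 0 | 1
  26 | 1111100100101100000011 | 1 | 0
  27 | 1111001001011000000110 | 1 | 0
  28 | 1110010010110000001100 | 1 | 0
  29 | 1100100101100000011000 | 1 | 0
  30 | 1001001011000000110000 | 1 | 1
  31 | 0010010110000001100001 | 0 | 0
  32 | 0100101100000011000010 | 0 | 1
  33 | 1001011000000110000101 | 1 | 1
  34 | 0010110000001100001011 | 0 | 0
  35 | 0101100000011000010110 | 0 | 1
  36 | 1011000000110000101101 | 1 | 1
  37 | 0110000001100001011011 | 0 | 1
  38 | 1100000011000010110111 | 1 | 0
  39 | 1000000110000101101110 | 1 | 1
  40 | 0000001100001011011101 | 0 | 0
  41 | 0000011000010110111010 | 0 | 0
  42 | 0000110000101101110100 | 0 | 0
  43 | 0001100001011011101000 | 0 | 0
  44 | 0011000010110111010000 | 0 | 0
  45 | 0110000101101110100000 | 0 | 1
  46 | 1100001011011101000001 | 1 | 0
  47 | 1000010110111010000010 | 1 | 1
  48 | 0000101101110100000101 | 0 | 0
  49 | 0001011011101000001010 | 0 | 0
  50 | 0010110111010000010100 | 0 | 0
  51 | 0101101110100000101000 | 0 | 1
  52 | 1011011101000001010001 | 1 | 1
  53 | 0110111010000010100011 | 0 | 1
  54 | 1101110100000101000111 | 1 | 0
  55 | 1011101000001010001110 | 1 | 1
  56 | 0111010000010100011101 | 0 | 1
  57 | 1110100000101000111011 | 1 | 0
  58 | 1101000001010001110110 | 1 | 0
  59 | 1010000010100011101100 | 1 | 1
  60 | 0100000101000111011001 | 0 | 1
  61 | 1000001010001110110011 | 1 | 1
  62 | 0000010100011101100111 | 0 | 0
  63 | 0000101000111011001110 | 0 | 0
  64 | 0001010001110110011100 | 0 | 0
  65 | 0010100011101100111000 | 0 | 0
  66 | 0101000111011001110000 | 0 | 1
  67 | 1010001110110011100001 | 1 | 1
  68 | 0100011101100111000011 | 0 | 1
  69 | 1000111011001110000111 | 1 | 1
  70 | 0001110110011100001111 | 0 | 0
  71 | 0011101100111000011110 | 0 | 0
  72 | 0111011001110000111100 | 0 | 1
  73 | 1110110011100001111001 | 1 | 0
  74 | 1101100111000011110010 | 1 | 0
  75 | 1011001110000111100100 | 1 | 1
  76 | 0110011100001111001001 | 0 | 1
  77 | 1100111000011110010011 | 1 | 0
  78 | 1001110000111100100110 | 1 | 1
  79 | 0011100001111001001101 | 0 | 0
  80 | 0111000011110010011010 | 0 | 1
  81 | 1110000111100100110101 | 1 | 0
  82 | 1100001111001001101010 | 1 | 0
  83 | 1000011110010011010100 | 1 | 1
  84 | 0000111100100110101001 | 0 | 0
  85 | 0001111001001101010010 | 0 | 0
  86 | 0011110010011010100100 | 0 | 0
  87 | 0111100100110101001000 | 0 | 1
  88 | 1111001001101010010001 | 1 | 0
  89 | 1110010011010100100010 | 1 | 0
  90 | 1100100110101001000100 | 1 | 0
  91 | 1001001101010010001000 | 1 | 1
  92 | 0010011010100100010001 | 0 | 0
  93 | 0100110101001000100010 | 0 | 1
  94 | 1001101010010001000101 | 1 | 1
  95 | 0011010100100010001011 | 0 | 0
  96 | 0110101001000100010110 | 0 | 1
  97 | 1101010010001000101101 | 1 | 0
  98 | 1010100100010001011010 | 1 | 1
  99 | 0101001000100010110101 | 0 | 1
 100 | 1010010001000101101011 | 1 | 1
 101 | 0100100010001011010111 | 0 | 1
 102 | 1001000100010110101111 | 1 | 1
 103 | 0010001000101101011111 | 0 | 0
 104 | 0100010001011010111110 | 0 | 1
 105 | 1000100010110101111101 | 1 | 1
 106 | 0001000101101011111011 | 0 | 0
 107 | 0010001011010111110110 | 0 | 0
 108 | 0100010110101111101100 | 0 | 1
 109 | 1000101101011111011001 | 1 | 1
 110 | 0001011010111110110011 | 0 | 0
 111 | 0010110101111101100110 | 0 | 0
 112 | 0101101011111011001100 | 0 | 1
 113 | 1011010111110110011001 | 1 | 1
 114 | 0110101111101100110011 | 0 | 1
 115 | 1101011111011001100111 | 1 | 0
 116 | 1010111110110011001110 | 1 | 1
 117 | 0101111101100110011101 | 0 | 1
 118 | 1011111011001100111011 | 1 | 1
 119 | 0111110110011001110111 | 0 | 1
 120 | 1111101100110011101111 | 1 | 0
 121 | 1111011001100111011110 | 1 | 0
 122 | 1110110011001110111100 | 1 | 0
 123 | 1101100110011101111000 | 1 | 0
 124 | 1011001100111011110000 | 1 | 1

10100101011100011011111110111110010010110000001100001011011101000001010001110110011100001111001001101010010001000101101011111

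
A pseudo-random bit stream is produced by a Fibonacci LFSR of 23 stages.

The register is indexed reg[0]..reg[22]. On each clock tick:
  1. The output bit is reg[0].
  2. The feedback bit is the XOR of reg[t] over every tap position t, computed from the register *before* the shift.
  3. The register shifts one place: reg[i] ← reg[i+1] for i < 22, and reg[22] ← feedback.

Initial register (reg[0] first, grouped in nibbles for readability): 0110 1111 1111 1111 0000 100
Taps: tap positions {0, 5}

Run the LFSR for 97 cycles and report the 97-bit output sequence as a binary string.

0110111111111111000010010010000000111100010110100100111101101110001001110100010101010101100111111

tick  register→output (feedback)
  0  01101111111111110000100→0 (1)
  1  11011111111111100001001→1 (0)
  2  10111111111111000010010→1 (0)
  3  01111111111110000100100→0 (1)
  4  11111111111100001001001→1 (0)
  5  11111111111000010010010→1 (0)
  6  11111111110000100100100→1 (0)
  7  11111111100001001001000→1 (0)
  8  11111111000010010010000→1 (0)
  9  11111110000100100100000→1 (0)
 10  11111100001001001000000→1 (0)
 11  11111000010010010000000→1 (1)
 12  11110000100100100000001→1 (1)
 13  11100001001001000000011→1 (1)
 14  11000010010010000000111→1 (1)
 15  10000100100100000001111→1 (0)
 16  00001001001000000011110→0 (0)
 17  00010010010000000111100→0 (0)
 18  00100100100000001111000→0 (1)
 19  01001001000000011110001→0 (0)
 20  10010010000000111100010→1 (1)
 21  00100100000001111000101→0 (1)
 22  01001000000011110001011→0 (0)
 23  10010000000111100010110→1 (1)
 24  00100000001111000101101→0 (0)
 25  01000000011110001011010→0 (0)
 26  10000000111100010110100→1 (1)
 27  00000001111000101101001→0 (0)
 28  00000011110001011010010→0 (0)
 29  00000111100010110100100→0 (1)
 30  00001111000101101001001→0 (1)
 31  00011110001011010010011→0 (1)
 32  00111100010110100100111→0 (1)
 33  01111000101101001001111→0 (0)
 34  11110001011010010011110→1 (1)
 35  11100010110100100111101→1 (1)
 36  11000101101001001111011→1 (0)
 37  10001011010010011110110→1 (1)
 38  00010110100100111101101→0 (1)
 39  00101101001001111011011→0 (1)
 40  01011010010011110110111→0 (0)
 41  10110100100111101101110→1 (0)
 42  01101001001111011011100→0 (0)
 43  11010010011110110111000→1 (1)
 44  10100100111101101110001→1 (0)
 45  01001001111011011100010→0 (0)
 46  10010011110110111000100→1 (1)
 47  00100111101101110001001→0 (1)
 48  01001111011011100010011→0 (1)
 49  10011110110111000100111→1 (0)
 50  00111101101110001001110→0 (1)
 51  01111011011100010011101→0 (0)
 52  11110110111000100111010→1 (0)
 53  11101101110001001110100→1 (0)
 54  11011011100010011101000→1 (1)
 55  10110111000100111010001→1 (0)
 56  01101110001001110100010→0 (1)
 57  11011100010011101000101→1 (0)
 58  10111000100111010001010→1 (1)
 59  01110001001110100010101→0 (0)
 60  11100010011101000101010→1 (1)
 61  11000100111010001010101→1 (0)
 62  10001001110100010101010→1 (1)
 63  00010011101000101010101→0 (0)
 64  00100111010001010101010→0 (1)
 65  01001110100010101010101→0 (1)
 66  10011101000101010101011→1 (0)
 67  00111010001010101010110→0 (0)
 68  01110100010101010101100→0 (1)
 69  11101000101010101011001→1 (1)
 70  11010001010101010110011→1 (1)
 71  10100010101010101100111→1 (1)
 72  01000101010101011001111→0 (1)
 73  10001010101010110011111→1 (1)
 74  00010101010101100111111→0 (1)
 75  00101010101011001111111→0 (0)
 76  01010101010110011111110→0 (1)
 77  10101010101100111111101→1 (1)
 78  01010101011001111111011→0 (1)
 79  10101010110011111110111→1 (1)
 80  01010101100111111101111→0 (1)
 81  10101011001111111011111→1 (1)
 82  01010110011111110111111→0 (1)
 83  10101100111111101111111→1 (0)
 84  01011001111111011111110→0 (0)
 85  10110011111110111111100→1 (1)
 86  01100111111101111111001→0 (1)
 87  11001111111011111110011→1 (0)
 88  10011111110111111100110→1 (0)
 89  00111111101111111001100→0 (1)
 90  01111111011111110011001→0 (1)
 91  11111110111111100110011→1 (0)
 92  11111101111111001100110→1 (0)
 93  11111011111110011001100→1 (1)
 94  11110111111100110011001→1 (0)
 95  11101111111001100110010→1 (0)
 96  11011111110011001100100→1 (0)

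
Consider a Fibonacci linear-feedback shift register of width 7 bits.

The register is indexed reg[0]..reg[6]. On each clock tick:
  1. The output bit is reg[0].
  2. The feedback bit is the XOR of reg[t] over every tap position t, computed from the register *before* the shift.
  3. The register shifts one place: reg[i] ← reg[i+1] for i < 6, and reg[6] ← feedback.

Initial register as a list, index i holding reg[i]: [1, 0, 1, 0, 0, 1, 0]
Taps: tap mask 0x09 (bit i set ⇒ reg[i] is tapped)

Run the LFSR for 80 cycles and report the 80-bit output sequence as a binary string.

k : reg_k → out_k, fb_k
0: 1010010 → 1, fb=1
1: 0100101 → 0, fb=0
2: 1001010 → 1, fb=0
3: 0010100 → 0, fb=0
4: 0101000 → 0, fb=1
5: 1010001 → 1, fb=1
6: 0100011 → 0, fb=0
7: 1000110 → 1, fb=1
8: 0001101 → 0, fb=1
9: 0011011 → 0, fb=1
10: 0110111 → 0, fb=0
11: 1101110 → 1, fb=0
12: 1011100 → 1, fb=0
13: 0111000 → 0, fb=1
14: 1110001 → 1, fb=1
15: 1100011 → 1, fb=1
16: 1000111 → 1, fb=1
17: 0001111 → 0, fb=1
18: 0011111 → 0, fb=1
19: 0111111 → 0, fb=1
20: 1111111 → 1, fb=0
21: 1111110 → 1, fb=0
22: 1111100 → 1, fb=0
23: 1111000 → 1, fb=0
24: 1110000 → 1, fb=1
25: 1100001 → 1, fb=1
26: 1000011 → 1, fb=1
27: 0000111 → 0, fb=0
28: 0001110 → 0, fb=1
29: 0011101 → 0, fb=1
30: 0111011 → 0, fb=1
31: 1110111 → 1, fb=1
32: 1101111 → 1, fb=0
33: 1011110 → 1, fb=0
34: 0111100 → 0, fb=1
35: 1111001 → 1, fb=0
36: 1110010 → 1, fb=1
37: 1100101 → 1, fb=1
38: 1001011 → 1, fb=0
39: 0010110 → 0, fb=0
40: 0101100 → 0, fb=1
41: 1011001 → 1, fb=0
42: 0110010 → 0, fb=0
43: 1100100 → 1, fb=1
44: 1001001 → 1, fb=0
45: 0010010 → 0, fb=0
46: 0100100 → 0, fb=0
47: 1001000 → 1, fb=0
48: 0010000 → 0, fb=0
49: 0100000 → 0, fb=0
50: 1000000 → 1, fb=1
51: 0000001 → 0, fb=0
52: 0000010 → 0, fb=0
53: 0000100 → 0, fb=0
54: 0001000 → 0, fb=1
55: 0010001 → 0, fb=0
56: 0100010 → 0, fb=0
57: 1000100 → 1, fb=1
58: 0001001 → 0, fb=1
59: 0010011 → 0, fb=0
60: 0100110 → 0, fb=0
61: 1001100 → 1, fb=0
62: 0011000 → 0, fb=1
63: 0110001 → 0, fb=0
64: 1100010 → 1, fb=1
65: 1000101 → 1, fb=1
66: 0001011 → 0, fb=1
67: 0010111 → 0, fb=0
68: 0101110 → 0, fb=1
69: 1011101 → 1, fb=0
70: 0111010 → 0, fb=1
71: 1110101 → 1, fb=1
72: 1101011 → 1, fb=0
73: 1010110 → 1, fb=1
74: 0101101 → 0, fb=1
75: 1011011 → 1, fb=0
76: 0110110 → 0, fb=0
77: 1101100 → 1, fb=0
78: 1011000 → 1, fb=0
79: 0110000 → 0, fb=0

10100101000110111000111111100001110111100101100100100000010001001100010111010110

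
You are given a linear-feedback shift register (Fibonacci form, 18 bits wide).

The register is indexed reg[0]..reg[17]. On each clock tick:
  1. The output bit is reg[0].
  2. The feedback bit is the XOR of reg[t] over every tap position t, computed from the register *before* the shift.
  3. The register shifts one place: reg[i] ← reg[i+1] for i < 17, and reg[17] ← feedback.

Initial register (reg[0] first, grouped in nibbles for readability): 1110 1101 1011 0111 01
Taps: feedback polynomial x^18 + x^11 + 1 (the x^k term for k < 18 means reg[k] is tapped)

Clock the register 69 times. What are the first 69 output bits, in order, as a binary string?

tick  register→output (feedback)
  0  111011011011011101→1 (0)
  1  110110110110111010→1 (1)
  2  101101101101110101→1 (0)
  3  011011011011101010→0 (1)
  4  110110110111010101→1 (0)
  5  101101101110101010→1 (1)
  6  011011011101010101→0 (1)
  7  110110111010101011→1 (1)
  8  101101110101010111→1 (0)
  9  011011101010101110→0 (0)
 10  110111010101011100→1 (0)
 11  101110101010111000→1 (1)
 12  011101010101110001→0 (1)
 13  111010101011100011→1 (0)
 14  110101010111000110→1 (0)
 15  101010101110001100→1 (1)
 16  010101011100011001→0 (0)
 17  101010111000110010→1 (1)
 18  010101110001100101→0 (1)
 19  101011100011001011→1 (0)
 20  010111000110010110→0 (0)
 21  101110001100101100→1 (1)
 22  011100011001011001→0 (1)
 23  111000110010110011→1 (1)
 24  110001100101100111→1 (0)
 25  100011001011001110→1 (0)
 26  000110010110011100→0 (0)
 27  001100101100111000→0 (0)
 28  011001011001110000→0 (1)
 29  110010110011100001→1 (0)
 30  100101100111000010→1 (0)
 31  001011001110000100→0 (0)
 32  010110011100001000→0 (0)
 33  101100111000010000→1 (1)
 34  011001110000100001→0 (0)
 35  110011100001000010→1 (0)
 36  100111000010000100→1 (1)
 37  001110000100001001→0 (0)
 38  011100001000010010→0 (0)
 39  111000010000100100→1 (1)
 40  110000100001001001→1 (0)
 41  100001000010010010→1 (1)
 42  000010000100100101→0 (0)
 43  000100001001001010→0 (1)
 44  001000010010010101→0 (0)
 45  010000100100101010→0 (0)
 46  100001001001010100→1 (0)
 47  000010010010101000→0 (0)
 48  000100100101010000→0 (1)
 49  001001001010100001→0 (0)
 50  010010010101000010→0 (1)
 51  100100101010000101→1 (1)
 52  001001010100001011→0 (0)
 53  010010101000010110→0 (0)
 54  100101010000101100→1 (1)
 55  001010100001011001→0 (1)
 56  010101000010110011→0 (0)
 57  101010000101100110→1 (0)
 58  010100001011001100→0 (1)
 59  101000010110011001→1 (1)
 60  010000101100110011→0 (0)
 61  100001011001100110→1 (0)
 62  000010110011001100→0 (1)
 63  000101100110011001→0 (0)
 64  001011001100110010→0 (0)
 65  010110011001100100→0 (1)
 66  101100110011001001→1 (0)
 67  011001100110010010→0 (0)
 68  110011001100100100→1 (1)

111011011011011101010101110001100101100111000010000100100101010000101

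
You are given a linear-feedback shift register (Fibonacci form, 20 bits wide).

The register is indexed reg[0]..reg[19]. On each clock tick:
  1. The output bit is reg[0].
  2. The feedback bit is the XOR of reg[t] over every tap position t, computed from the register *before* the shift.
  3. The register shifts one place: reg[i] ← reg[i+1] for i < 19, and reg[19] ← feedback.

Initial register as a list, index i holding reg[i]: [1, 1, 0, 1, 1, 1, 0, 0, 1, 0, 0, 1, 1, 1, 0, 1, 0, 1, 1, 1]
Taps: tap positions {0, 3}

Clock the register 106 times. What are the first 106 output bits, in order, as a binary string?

1101110010011101011100111000011101101110111110111100000110010010010111001101000000001011101001010000010101

k : reg_k → out_k, fb_k
0: 11011100100111010111 → 1, fb=0
1: 10111001001110101110 → 1, fb=0
2: 01110010011101011100 → 0, fb=1
3: 11100100111010111001 → 1, fb=1
4: 11001001110101110011 → 1, fb=1
5: 10010011101011100111 → 1, fb=0
6: 00100111010111001110 → 0, fb=0
7: 01001110101110011100 → 0, fb=0
8: 10011101011100111000 → 1, fb=0
9: 00111010111001110000 → 0, fb=1
10: 01110101110011100001 → 0, fb=1
11: 11101011100111000011 → 1, fb=1
12: 11010111001110000111 → 1, fb=0
13: 10101110011100001110 → 1, fb=1
14: 01011100111000011101 → 0, fb=1
15: 10111001110000111011 → 1, fb=0
16: 01110011100001110110 → 0, fb=1
17: 11100111000011101101 → 1, fb=1
18: 11001110000111011011 → 1, fb=1
19: 10011100001110110111 → 1, fb=0
20: 00111000011101101110 → 0, fb=1
21: 01110000111011011101 → 0, fb=1
22: 11100001110110111011 → 1, fb=1
23: 11000011101101110111 → 1, fb=1
24: 10000111011011101111 → 1, fb=1
25: 00001110110111011111 → 0, fb=0
26: 00011101101110111110 → 0, fb=1
27: 00111011011101111101 → 0, fb=1
28: 01110110111011111011 → 0, fb=1
29: 11101101110111110111 → 1, fb=1
30: 11011011101111101111 → 1, fb=0
31: 10110111011111011110 → 1, fb=0
32: 01101110111110111100 → 0, fb=0
33: 11011101111101111000 → 1, fb=0
34: 10111011111011110000 → 1, fb=0
35: 01110111110111100000 → 0, fb=1
36: 11101111101111000001 → 1, fb=1
37: 11011111011110000011 → 1, fb=0
38: 10111110111100000110 → 1, fb=0
39: 01111101111000001100 → 0, fb=1
40: 11111011110000011001 → 1, fb=0
41: 11110111100000110010 → 1, fb=0
42: 11101111000001100100 → 1, fb=1
43: 11011110000011001001 → 1, fb=0
44: 10111100000110010010 → 1, fb=0
45: 01111000001100100100 → 0, fb=1
46: 11110000011001001001 → 1, fb=0
47: 11100000110010010010 → 1, fb=1
48: 11000001100100100101 → 1, fb=1
49: 10000011001001001011 → 1, fb=1
50: 00000110010010010111 → 0, fb=0
51: 00001100100100101110 → 0, fb=0
52: 00011001001001011100 → 0, fb=1
53: 00110010010010111001 → 0, fb=1
54: 01100100100101110011 → 0, fb=0
55: 11001001001011100110 → 1, fb=1
56: 10010010010111001101 → 1, fb=0
57: 00100100101110011010 → 0, fb=0
58: 01001001011100110100 → 0, fb=0
59: 10010010111001101000 → 1, fb=0
60: 00100101110011010000 → 0, fb=0
61: 01001011100110100000 → 0, fb=0
62: 10010111001101000000 → 1, fb=0
63: 00101110011010000000 → 0, fb=0
64: 01011100110100000000 → 0, fb=1
65: 10111001101000000001 → 1, fb=0
66: 01110011010000000010 → 0, fb=1
67: 11100110100000000101 → 1, fb=1
68: 11001101000000001011 → 1, fb=1
69: 10011010000000010111 → 1, fb=0
70: 00110100000000101110 → 0, fb=1
71: 01101000000001011101 → 0, fb=0
72: 11010000000010111010 → 1, fb=0
73: 10100000000101110100 → 1, fb=1
74: 01000000001011101001 → 0, fb=0
75: 10000000010111010010 → 1, fb=1
76: 00000000101110100101 → 0, fb=0
77: 00000001011101001010 → 0, fb=0
78: 00000010111010010100 → 0, fb=0
79: 00000101110100101000 → 0, fb=0
80: 00001011101001010000 → 0, fb=0
81: 00010111010010100000 → 0, fb=1
82: 00101110100101000001 → 0, fb=0
83: 01011101001010000010 → 0, fb=1
84: 10111010010100000101 → 1, fb=0
85: 01110100101000001010 → 0, fb=1
86: 11101001010000010101 → 1, fb=1
87: 11010010100000101011 → 1, fb=0
88: 10100101000001010110 → 1, fb=1
89: 01001010000010101101 → 0, fb=0
90: 10010100000101011010 → 1, fb=0
91: 00101000001010110100 → 0, fb=0
92: 01010000010101101000 → 0, fb=1
93: 10100000101011010001 → 1, fb=1
94: 01000001010110100011 → 0, fb=0
95: 10000010101101000110 → 1, fb=1
96: 00000101011010001101 → 0, fb=0
97: 00001010110100011010 → 0, fb=0
98: 00010101101000110100 → 0, fb=1
99: 00101011010001101001 → 0, fb=0
100: 01010110100011010010 → 0, fb=1
101: 10101101000110100101 → 1, fb=1
102: 01011010001101001011 → 0, fb=1
103: 10110100011010010111 → 1, fb=0
104: 01101000110100101110 → 0, fb=0
105: 11010001101001011100 → 1, fb=0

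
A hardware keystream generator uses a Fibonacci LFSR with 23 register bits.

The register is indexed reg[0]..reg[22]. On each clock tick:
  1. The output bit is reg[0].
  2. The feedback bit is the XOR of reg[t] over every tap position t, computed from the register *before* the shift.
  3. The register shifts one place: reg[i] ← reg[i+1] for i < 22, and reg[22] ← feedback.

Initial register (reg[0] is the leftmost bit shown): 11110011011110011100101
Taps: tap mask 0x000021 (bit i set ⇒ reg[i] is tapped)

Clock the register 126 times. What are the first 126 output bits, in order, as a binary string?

111100110111100111001011001110001000000101011000010100010101010010100100111101111000000001110100000011110001110111101011110110

tick  register→output (feedback)
  0  11110011011110011100101→1 (1)
  1  11100110111100111001011→1 (0)
  2  11001101111001110010110→1 (0)
  3  10011011110011100101100→1 (1)
  4  00110111100111001011001→0 (1)
  5  01101111001110010110011→0 (1)
  6  11011110011100101100111→1 (0)
  7  10111100111001011001110→1 (0)
  8  01111001110010110011100→0 (0)
  9  11110011100101100111000→1 (1)
 10  11100111001011001110001→1 (0)
 11  11001110010110011100010→1 (0)
 12  10011100101100111000100→1 (0)
 13  00111001011001110001000→0 (0)
 14  01110010110011100010000→0 (0)
 15  11100101100111000100000→1 (0)
 16  11001011001110001000000→1 (1)
 17  10010110011100010000001→1 (0)
 18  00101100111000100000010→0 (1)
 19  01011001110001000000101→0 (0)
 20  10110011100010000001010→1 (1)
 21  01100111000100000010101→0 (1)
 22  11001110001000000101011→1 (0)
 23  10011100010000001010110→1 (0)
 24  00111000100000010101100→0 (0)
 25  01110001000000101011000→0 (0)
 26  11100010000001010110000→1 (1)
 27  11000100000010101100001→1 (0)
 28  10001000000101011000010→1 (1)
 29  00010000001010110000101→0 (0)
 30  00100000010101100001010→0 (0)
 31  01000000101011000010100→0 (0)
 32  10000001010110000101000→1 (1)
 33  00000010101100001010001→0 (0)
 34  00000101011000010100010→0 (1)
 35  00001010110000101000101→0 (0)
 36  00010101100001010001010→0 (1)
 37  00101011000010100010101→0 (0)
 38  01010110000101000101010→0 (1)
 39  10101100001010001010101→1 (0)
 40  01011000010100010101010→0 (0)
 41  10110000101000101010100→1 (1)
 42  01100001010001010101001→0 (0)
 43  11000010100010101010010→1 (1)
 44  10000101000101010100101→1 (0)
 45  00001010001010101001010→0 (0)
 46  00010100010101010010100→0 (1)
 47  00101000101010100101001→0 (0)
 48  01010001010101001010010→0 (0)
 49  10100010101010010100100→1 (1)
 50  01000101010100101001001→0 (1)
 51  10001010101001010010011→1 (1)
 52  00010101010010100100111→0 (1)
 53  00101010100101001001111→0 (0)
 54  01010101001010010011110→0 (1)
 55  10101010010100100111101→1 (1)
 56  01010100101001001111011→0 (1)
 57  10101001010010011110111→1 (1)
 58  01010010100100111101111→0 (0)
 59  10100101001001111011110→1 (0)
 60  01001010010011110111100→0 (0)
 61  10010100100111101111000→1 (0)
 62  00101001001111011110000→0 (0)
 63  01010010011110111100000→0 (0)
 64  10100100111101111000000→1 (0)
 65  01001001111011110000000→0 (0)
 66  10010011110111100000000→1 (1)
 67  00100111101111000000001→0 (1)
 68  01001111011110000000011→0 (1)
 69  10011110111100000000111→1 (0)
 70  00111101111000000001110→0 (1)
 71  01111011110000000011101→0 (0)
 72  11110111100000000111010→1 (0)
 73  11101111000000001110100→1 (0)
 74  11011110000000011101000→1 (0)
 75  10111100000000111010000→1 (0)
 76  01111000000001110100000→0 (0)
 77  11110000000011101000000→1 (1)
 78  11100000000111010000001→1 (1)
 79  11000000001110100000011→1 (1)
 80  10000000011101000000111→1 (1)
 81  00000000111010000001111→0 (0)
 82  00000001110100000011110→0 (0)
 83  00000011101000000111100→0 (0)
 84  00000111010000001111000→0 (1)
 85  00001110100000011110001→0 (1)
 86  00011101000000111100011→0 (1)
 87  00111010000001111000111→0 (0)
 88  01110100000011110001110→0 (1)
 89  11101000000111100011101→1 (1)
 90  11010000001111000111011→1 (1)
 91  10100000011110001110111→1 (1)
 92  01000000111100011101111→0 (0)
 93  10000001111000111011110→1 (1)
 94  00000011110001110111101→0 (0)
 95  00000111100011101111010→0 (1)
 96  00001111000111011110101→0 (1)
 97  00011110001110111101011→0 (1)
 98  00111100011101111010111→0 (1)
 99  01111000111011110101111→0 (0)
100  11110001110111101011110→1 (1)
101  11100011101111010111101→1 (1)
102  11000111011110101111011→1 (0)
103  10001110111101011110110→1 (0)
104  00011101111010111101100→0 (1)
105  00111011110101111011001→0 (0)
106  01110111101011110110010→0 (1)
107  11101111010111101100101→1 (0)
108  11011110101111011001010→1 (0)
109  10111101011110110010100→1 (0)
110  01111010111101100101000→0 (0)
111  11110101111011001010000→1 (0)
112  11101011110110010100000→1 (1)
113  11010111101100101000001→1 (0)
114  10101111011001010000010→1 (0)
115  01011110110010100000100→0 (1)
116  10111101100101000001001→1 (0)
117  01111011001010000010010→0 (0)
118  11110110010100000100100→1 (0)
119  11101100101000001001000→1 (0)
120  11011001010000010010000→1 (1)
121  10110010100000100100001→1 (1)
122  01100101000001001000011→0 (1)
123  11001010000010010000111→1 (1)
124  10010100000100100001111→1 (0)
125  00101000001001000011110→0 (0)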